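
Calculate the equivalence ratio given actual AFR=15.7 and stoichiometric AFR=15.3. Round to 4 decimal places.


phi = AFR_stoich / AFR_actual
phi = 15.3 / 15.7 = 0.9745


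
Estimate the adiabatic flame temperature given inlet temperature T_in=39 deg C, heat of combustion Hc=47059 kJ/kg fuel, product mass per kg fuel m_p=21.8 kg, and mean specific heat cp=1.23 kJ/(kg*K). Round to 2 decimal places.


T_ad = T_in + Hc / (m_p * cp)
Denominator = 21.8 * 1.23 = 26.8140
Temperature rise = 47059 / 26.8140 = 1755.02 K
T_ad = 39 + 1755.02 = 1794.02 deg C


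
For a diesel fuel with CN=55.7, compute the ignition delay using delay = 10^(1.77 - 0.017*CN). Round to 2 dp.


delay = 10^(1.77 - 0.017*CN)
Exponent = 1.77 - 0.017*55.7 = 0.8231
delay = 10^0.8231 = 6.65 ms


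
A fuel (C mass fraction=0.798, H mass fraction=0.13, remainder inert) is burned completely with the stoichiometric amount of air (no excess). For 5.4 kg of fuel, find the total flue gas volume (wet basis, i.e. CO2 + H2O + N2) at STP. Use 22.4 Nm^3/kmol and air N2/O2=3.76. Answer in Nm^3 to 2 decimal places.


Per kg fuel: CO2 = (C/12 kmol)*22.4 = (0.798/12)*22.4 = 1.48960 Nm^3
Per kg fuel: H2O = (H/2 kmol)*22.4 = (0.13/2)*22.4 = 1.45600 Nm^3
O2 needed per kg fuel = C/12 + H/4 = 0.798/12 + 0.13/4 = 0.09900000 kmol
Per kg fuel: N2 = O2*3.76*22.4 = 0.09900000*3.76*22.4 = 8.33818 Nm^3
Total per kg = 1.48960 + 1.45600 + 8.33818 = 11.28378 Nm^3
Total = 11.28378 * 5.4 = 60.93 Nm^3


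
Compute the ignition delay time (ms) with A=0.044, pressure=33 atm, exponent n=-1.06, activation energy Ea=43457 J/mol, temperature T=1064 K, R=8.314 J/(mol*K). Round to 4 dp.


tau = A * P^n * exp(Ea/(R*T))
P^n = 33^(-1.06) = 0.02456831
Ea/(R*T) = 43457/(8.314*1064) = 4.912563
exp(Ea/(R*T)) = 135.987444
tau = 0.044 * 0.02456831 * 135.987444 = 0.1470 ms


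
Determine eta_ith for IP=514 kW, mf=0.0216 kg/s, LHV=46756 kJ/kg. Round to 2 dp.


eta_ith = (IP / (mf * LHV)) * 100
Denominator = 0.0216 * 46756 = 1009.9296 kW
eta_ith = (514 / 1009.9296) * 100 = 50.89%


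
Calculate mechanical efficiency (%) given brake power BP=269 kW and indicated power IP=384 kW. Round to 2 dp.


eta_mech = (BP / IP) * 100
Ratio = 269 / 384 = 0.7005
eta_mech = 0.7005 * 100 = 70.05%


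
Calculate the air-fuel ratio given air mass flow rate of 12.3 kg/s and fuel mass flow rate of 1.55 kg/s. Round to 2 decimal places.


AFR = m_air / m_fuel
AFR = 12.3 / 1.55 = 7.94


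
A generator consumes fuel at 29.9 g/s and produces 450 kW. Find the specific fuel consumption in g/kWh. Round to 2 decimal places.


SFC = (mf / BP) * 3600
Rate = 29.9 / 450 = 0.066444 g/(s*kW)
SFC = 0.066444 * 3600 = 239.20 g/kWh


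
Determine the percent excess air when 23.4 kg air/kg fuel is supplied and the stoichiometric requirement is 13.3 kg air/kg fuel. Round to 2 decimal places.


Excess air = actual - stoichiometric = 23.4 - 13.3 = 10.10 kg/kg fuel
Excess air % = (excess / stoich) * 100 = (10.10 / 13.3) * 100 = 75.94%


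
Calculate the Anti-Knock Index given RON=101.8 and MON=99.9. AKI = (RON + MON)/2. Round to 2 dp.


AKI = (RON + MON) / 2
AKI = (101.8 + 99.9) / 2
AKI = 201.7 / 2 = 100.85


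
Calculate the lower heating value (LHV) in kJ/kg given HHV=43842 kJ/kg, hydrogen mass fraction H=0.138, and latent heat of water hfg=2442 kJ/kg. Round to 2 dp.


LHV = HHV - hfg * 9 * H
Water correction = 2442 * 9 * 0.138 = 3032.964 kJ/kg
LHV = 43842 - 3032.964 = 40809.04 kJ/kg


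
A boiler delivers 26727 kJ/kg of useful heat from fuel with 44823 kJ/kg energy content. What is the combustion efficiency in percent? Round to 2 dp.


Efficiency = (Q_useful / Q_fuel) * 100
Efficiency = (26727 / 44823) * 100
Efficiency = 0.5963 * 100 = 59.63%


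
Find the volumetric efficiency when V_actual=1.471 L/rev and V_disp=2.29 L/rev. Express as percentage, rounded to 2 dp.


eta_v = (V_actual / V_disp) * 100
Ratio = 1.471 / 2.29 = 0.6424
eta_v = 0.6424 * 100 = 64.24%


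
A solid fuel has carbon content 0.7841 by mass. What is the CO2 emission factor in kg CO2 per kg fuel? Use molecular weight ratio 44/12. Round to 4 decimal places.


EF = C_frac * (M_CO2 / M_C)
EF = 0.7841 * (44/12)
EF = 0.7841 * 3.666667 = 2.8750 kg_CO2/kg_fuel


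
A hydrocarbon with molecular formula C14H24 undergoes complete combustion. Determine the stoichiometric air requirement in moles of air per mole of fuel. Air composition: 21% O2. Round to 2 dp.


Balanced combustion: C14H24 + 20 O2 -> 14 CO2 + 12 H2O
O2 needed = C + H/4 = 14 + 24/4 = 20.00 moles
Air moles = O2 / 0.21 = 20.00 / 0.21 = 95.24 moles air


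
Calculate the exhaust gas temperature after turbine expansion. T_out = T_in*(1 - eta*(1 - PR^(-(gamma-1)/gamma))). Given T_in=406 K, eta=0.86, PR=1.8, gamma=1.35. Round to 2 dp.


T_out = T_in * (1 - eta * (1 - PR^(-(gamma-1)/gamma)))
Exponent = -(1.35-1)/1.35 = -0.25925926
PR^exp = 1.8^(-0.25925926) = 0.85865408
Factor = 1 - 0.86*(1 - 0.85865408) = 0.87844251
T_out = 406 * 0.87844251 = 356.65 K


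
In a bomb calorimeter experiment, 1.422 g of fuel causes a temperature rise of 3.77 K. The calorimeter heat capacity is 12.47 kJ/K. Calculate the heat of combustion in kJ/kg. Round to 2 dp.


Hc = C_cal * delta_T / m_fuel
Q_released = 12.47 * 3.77 = 47.0119 kJ
m_fuel = 1.422 g = 1.422/1000 kg = 0.001422 kg
Hc = 47.0119 / 0.001422 = 33060.41 kJ/kg


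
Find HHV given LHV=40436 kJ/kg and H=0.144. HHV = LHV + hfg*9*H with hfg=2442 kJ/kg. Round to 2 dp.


HHV = LHV + hfg * 9 * H
Water addition = 2442 * 9 * 0.144 = 3164.832 kJ/kg
HHV = 40436 + 3164.832 = 43600.83 kJ/kg


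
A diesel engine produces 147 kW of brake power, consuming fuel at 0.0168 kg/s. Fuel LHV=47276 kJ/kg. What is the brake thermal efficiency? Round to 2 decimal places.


eta_BTE = (BP / (mf * LHV)) * 100
Denominator = 0.0168 * 47276 = 794.2368 kW
eta_BTE = (147 / 794.2368) * 100 = 18.51%


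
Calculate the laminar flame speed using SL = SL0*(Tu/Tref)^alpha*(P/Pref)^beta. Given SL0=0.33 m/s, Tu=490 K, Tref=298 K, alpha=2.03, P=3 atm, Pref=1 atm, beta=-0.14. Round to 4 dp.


SL = SL0 * (Tu/Tref)^alpha * (P/Pref)^beta
T ratio = 490/298 = 1.64429530
(T ratio)^alpha = 1.64429530^2.03 = 2.744347
(P/Pref)^beta = 3^(-0.14) = 0.857439
SL = 0.33 * 2.744347 * 0.857439 = 0.7765 m/s


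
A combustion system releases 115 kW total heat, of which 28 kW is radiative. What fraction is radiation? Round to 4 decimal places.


f_rad = Q_rad / Q_total
f_rad = 28 / 115 = 0.2435


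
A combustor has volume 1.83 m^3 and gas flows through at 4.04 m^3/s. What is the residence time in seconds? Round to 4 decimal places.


tau = V / Q_flow
tau = 1.83 / 4.04 = 0.4530 s


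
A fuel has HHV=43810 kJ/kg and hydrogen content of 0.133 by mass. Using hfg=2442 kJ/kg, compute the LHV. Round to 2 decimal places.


LHV = HHV - hfg * 9 * H
Water correction = 2442 * 9 * 0.133 = 2923.074 kJ/kg
LHV = 43810 - 2923.074 = 40886.93 kJ/kg


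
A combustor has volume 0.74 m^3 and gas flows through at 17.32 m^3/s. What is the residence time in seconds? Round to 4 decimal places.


tau = V / Q_flow
tau = 0.74 / 17.32 = 0.0427 s


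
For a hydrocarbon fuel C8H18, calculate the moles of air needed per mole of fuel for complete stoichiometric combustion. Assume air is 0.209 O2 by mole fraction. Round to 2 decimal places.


Balanced combustion: C8H18 + 12.5 O2 -> 8 CO2 + 9 H2O
O2 needed = C + H/4 = 8 + 18/4 = 12.50 moles
Air moles = O2 / 0.209 = 12.50 / 0.209 = 59.81 moles air


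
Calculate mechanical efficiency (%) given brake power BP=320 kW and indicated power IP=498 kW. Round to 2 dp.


eta_mech = (BP / IP) * 100
Ratio = 320 / 498 = 0.6426
eta_mech = 0.6426 * 100 = 64.26%


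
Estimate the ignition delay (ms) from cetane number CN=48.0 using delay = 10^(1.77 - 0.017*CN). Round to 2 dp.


delay = 10^(1.77 - 0.017*CN)
Exponent = 1.77 - 0.017*48.0 = 0.9540
delay = 10^0.9540 = 8.99 ms


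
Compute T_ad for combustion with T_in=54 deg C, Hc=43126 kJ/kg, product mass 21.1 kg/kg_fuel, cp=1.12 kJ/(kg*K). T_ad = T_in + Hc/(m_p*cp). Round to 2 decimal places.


T_ad = T_in + Hc / (m_p * cp)
Denominator = 21.1 * 1.12 = 23.6320
Temperature rise = 43126 / 23.6320 = 1824.90 K
T_ad = 54 + 1824.90 = 1878.90 deg C


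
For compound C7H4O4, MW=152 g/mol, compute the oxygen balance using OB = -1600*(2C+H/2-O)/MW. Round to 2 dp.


OB = -1600 * (2C + H/2 - O) / MW
Inner = 2*7 + 4/2 - 4 = 12.00
OB = -1600 * 12.00 / 152 = -126.32%


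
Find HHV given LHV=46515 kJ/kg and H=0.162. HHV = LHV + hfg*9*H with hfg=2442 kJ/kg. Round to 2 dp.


HHV = LHV + hfg * 9 * H
Water addition = 2442 * 9 * 0.162 = 3560.436 kJ/kg
HHV = 46515 + 3560.436 = 50075.44 kJ/kg


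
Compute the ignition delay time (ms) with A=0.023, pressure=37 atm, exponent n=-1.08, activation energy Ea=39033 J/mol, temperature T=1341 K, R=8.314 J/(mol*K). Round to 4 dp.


tau = A * P^n * exp(Ea/(R*T))
P^n = 37^(-1.08) = 0.02024614
Ea/(R*T) = 39033/(8.314*1341) = 3.501008
exp(Ea/(R*T)) = 33.148857
tau = 0.023 * 0.02024614 * 33.148857 = 0.0154 ms


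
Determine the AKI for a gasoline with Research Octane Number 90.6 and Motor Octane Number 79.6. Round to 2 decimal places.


AKI = (RON + MON) / 2
AKI = (90.6 + 79.6) / 2
AKI = 170.2 / 2 = 85.10


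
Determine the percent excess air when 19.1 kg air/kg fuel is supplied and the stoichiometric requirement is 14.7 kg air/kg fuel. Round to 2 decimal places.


Excess air = actual - stoichiometric = 19.1 - 14.7 = 4.40 kg/kg fuel
Excess air % = (excess / stoich) * 100 = (4.40 / 14.7) * 100 = 29.93%


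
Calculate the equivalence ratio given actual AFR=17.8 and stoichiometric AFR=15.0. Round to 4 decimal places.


phi = AFR_stoich / AFR_actual
phi = 15.0 / 17.8 = 0.8427


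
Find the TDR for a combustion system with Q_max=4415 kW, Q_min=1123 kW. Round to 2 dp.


TDR = Q_max / Q_min
TDR = 4415 / 1123 = 3.93


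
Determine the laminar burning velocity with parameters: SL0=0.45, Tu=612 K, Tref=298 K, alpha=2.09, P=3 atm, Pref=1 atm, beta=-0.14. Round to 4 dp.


SL = SL0 * (Tu/Tref)^alpha * (P/Pref)^beta
T ratio = 612/298 = 2.05369128
(T ratio)^alpha = 2.05369128^2.09 = 4.499855
(P/Pref)^beta = 3^(-0.14) = 0.857439
SL = 0.45 * 4.499855 * 0.857439 = 1.7363 m/s


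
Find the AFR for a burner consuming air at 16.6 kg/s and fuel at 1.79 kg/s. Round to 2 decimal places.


AFR = m_air / m_fuel
AFR = 16.6 / 1.79 = 9.27


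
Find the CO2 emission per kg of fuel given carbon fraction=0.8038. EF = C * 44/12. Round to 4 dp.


EF = C_frac * (M_CO2 / M_C)
EF = 0.8038 * (44/12)
EF = 0.8038 * 3.666667 = 2.9473 kg_CO2/kg_fuel


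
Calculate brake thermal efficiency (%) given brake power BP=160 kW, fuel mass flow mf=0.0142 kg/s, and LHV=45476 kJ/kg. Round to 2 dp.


eta_BTE = (BP / (mf * LHV)) * 100
Denominator = 0.0142 * 45476 = 645.7592 kW
eta_BTE = (160 / 645.7592) * 100 = 24.78%


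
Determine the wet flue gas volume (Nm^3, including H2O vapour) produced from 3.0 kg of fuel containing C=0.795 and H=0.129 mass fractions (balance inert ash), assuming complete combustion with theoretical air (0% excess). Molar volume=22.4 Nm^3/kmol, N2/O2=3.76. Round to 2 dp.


Per kg fuel: CO2 = (C/12 kmol)*22.4 = (0.795/12)*22.4 = 1.48400 Nm^3
Per kg fuel: H2O = (H/2 kmol)*22.4 = (0.129/2)*22.4 = 1.44480 Nm^3
O2 needed per kg fuel = C/12 + H/4 = 0.795/12 + 0.129/4 = 0.09850000 kmol
Per kg fuel: N2 = O2*3.76*22.4 = 0.09850000*3.76*22.4 = 8.29606 Nm^3
Total per kg = 1.48400 + 1.44480 + 8.29606 = 11.22486 Nm^3
Total = 11.22486 * 3.0 = 33.67 Nm^3


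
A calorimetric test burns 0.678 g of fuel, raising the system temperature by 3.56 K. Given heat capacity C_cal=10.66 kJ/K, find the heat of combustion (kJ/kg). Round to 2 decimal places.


Hc = C_cal * delta_T / m_fuel
Q_released = 10.66 * 3.56 = 37.9496 kJ
m_fuel = 0.678 g = 0.678/1000 kg = 0.000678 kg
Hc = 37.9496 / 0.000678 = 55972.86 kJ/kg


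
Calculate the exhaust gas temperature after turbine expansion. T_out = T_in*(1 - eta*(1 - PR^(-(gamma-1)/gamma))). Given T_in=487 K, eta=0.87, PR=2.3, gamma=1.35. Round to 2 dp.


T_out = T_in * (1 - eta * (1 - PR^(-(gamma-1)/gamma)))
Exponent = -(1.35-1)/1.35 = -0.25925926
PR^exp = 2.3^(-0.25925926) = 0.80578413
Factor = 1 - 0.87*(1 - 0.80578413) = 0.83103219
T_out = 487 * 0.83103219 = 404.71 K


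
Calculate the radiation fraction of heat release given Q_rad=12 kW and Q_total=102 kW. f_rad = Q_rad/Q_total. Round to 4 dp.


f_rad = Q_rad / Q_total
f_rad = 12 / 102 = 0.1176


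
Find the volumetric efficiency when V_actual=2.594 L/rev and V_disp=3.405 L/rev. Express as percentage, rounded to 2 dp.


eta_v = (V_actual / V_disp) * 100
Ratio = 2.594 / 3.405 = 0.7618
eta_v = 0.7618 * 100 = 76.18%


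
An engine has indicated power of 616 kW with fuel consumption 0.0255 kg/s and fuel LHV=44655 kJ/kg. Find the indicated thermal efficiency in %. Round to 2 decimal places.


eta_ith = (IP / (mf * LHV)) * 100
Denominator = 0.0255 * 44655 = 1138.7025 kW
eta_ith = (616 / 1138.7025) * 100 = 54.10%


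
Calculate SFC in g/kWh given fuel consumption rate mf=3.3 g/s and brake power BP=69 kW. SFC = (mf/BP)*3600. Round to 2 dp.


SFC = (mf / BP) * 3600
Rate = 3.3 / 69 = 0.047826 g/(s*kW)
SFC = 0.047826 * 3600 = 172.17 g/kWh


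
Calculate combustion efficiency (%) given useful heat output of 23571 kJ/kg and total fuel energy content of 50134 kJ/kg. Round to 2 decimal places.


Efficiency = (Q_useful / Q_fuel) * 100
Efficiency = (23571 / 50134) * 100
Efficiency = 0.4702 * 100 = 47.02%


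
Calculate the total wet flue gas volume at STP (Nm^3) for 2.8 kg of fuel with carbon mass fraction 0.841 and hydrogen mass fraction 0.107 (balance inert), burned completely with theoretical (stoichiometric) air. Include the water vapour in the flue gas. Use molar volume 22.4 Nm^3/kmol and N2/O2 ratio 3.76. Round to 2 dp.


Per kg fuel: CO2 = (C/12 kmol)*22.4 = (0.841/12)*22.4 = 1.56987 Nm^3
Per kg fuel: H2O = (H/2 kmol)*22.4 = (0.107/2)*22.4 = 1.19840 Nm^3
O2 needed per kg fuel = C/12 + H/4 = 0.841/12 + 0.107/4 = 0.09683333 kmol
Per kg fuel: N2 = O2*3.76*22.4 = 0.09683333*3.76*22.4 = 8.15569 Nm^3
Total per kg = 1.56987 + 1.19840 + 8.15569 = 10.92396 Nm^3
Total = 10.92396 * 2.8 = 30.59 Nm^3


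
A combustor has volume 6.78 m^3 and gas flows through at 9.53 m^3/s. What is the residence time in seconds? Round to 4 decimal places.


tau = V / Q_flow
tau = 6.78 / 9.53 = 0.7114 s


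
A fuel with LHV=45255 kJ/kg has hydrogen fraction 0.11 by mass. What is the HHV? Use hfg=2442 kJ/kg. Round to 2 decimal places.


HHV = LHV + hfg * 9 * H
Water addition = 2442 * 9 * 0.11 = 2417.580 kJ/kg
HHV = 45255 + 2417.580 = 47672.58 kJ/kg


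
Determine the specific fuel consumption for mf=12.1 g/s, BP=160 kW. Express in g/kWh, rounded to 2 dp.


SFC = (mf / BP) * 3600
Rate = 12.1 / 160 = 0.075625 g/(s*kW)
SFC = 0.075625 * 3600 = 272.25 g/kWh


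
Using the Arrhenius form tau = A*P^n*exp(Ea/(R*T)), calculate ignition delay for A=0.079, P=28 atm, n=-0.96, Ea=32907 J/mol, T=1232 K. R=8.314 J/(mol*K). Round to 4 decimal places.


tau = A * P^n * exp(Ea/(R*T))
P^n = 28^(-0.96) = 0.04080640
Ea/(R*T) = 32907/(8.314*1232) = 3.212681
exp(Ea/(R*T)) = 24.845600
tau = 0.079 * 0.04080640 * 24.845600 = 0.0801 ms


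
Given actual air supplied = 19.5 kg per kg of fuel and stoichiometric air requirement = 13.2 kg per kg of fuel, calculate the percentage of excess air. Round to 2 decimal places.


Excess air = actual - stoichiometric = 19.5 - 13.2 = 6.30 kg/kg fuel
Excess air % = (excess / stoich) * 100 = (6.30 / 13.2) * 100 = 47.73%


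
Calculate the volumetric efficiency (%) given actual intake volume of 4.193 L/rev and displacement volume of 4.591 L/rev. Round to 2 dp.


eta_v = (V_actual / V_disp) * 100
Ratio = 4.193 / 4.591 = 0.9133
eta_v = 0.9133 * 100 = 91.33%


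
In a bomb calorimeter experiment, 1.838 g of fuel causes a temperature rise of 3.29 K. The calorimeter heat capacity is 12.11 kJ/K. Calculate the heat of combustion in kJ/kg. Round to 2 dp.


Hc = C_cal * delta_T / m_fuel
Q_released = 12.11 * 3.29 = 39.8419 kJ
m_fuel = 1.838 g = 1.838/1000 kg = 0.001838 kg
Hc = 39.8419 / 0.001838 = 21676.77 kJ/kg


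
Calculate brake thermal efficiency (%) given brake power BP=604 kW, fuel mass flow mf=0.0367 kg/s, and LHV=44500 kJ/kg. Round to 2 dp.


eta_BTE = (BP / (mf * LHV)) * 100
Denominator = 0.0367 * 44500 = 1633.1500 kW
eta_BTE = (604 / 1633.1500) * 100 = 36.98%


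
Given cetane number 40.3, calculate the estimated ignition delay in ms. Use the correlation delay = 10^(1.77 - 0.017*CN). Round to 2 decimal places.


delay = 10^(1.77 - 0.017*CN)
Exponent = 1.77 - 0.017*40.3 = 1.0849
delay = 10^1.0849 = 12.16 ms


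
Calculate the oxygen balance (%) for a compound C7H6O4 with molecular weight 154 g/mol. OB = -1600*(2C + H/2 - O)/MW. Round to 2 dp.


OB = -1600 * (2C + H/2 - O) / MW
Inner = 2*7 + 6/2 - 4 = 13.00
OB = -1600 * 13.00 / 154 = -135.06%


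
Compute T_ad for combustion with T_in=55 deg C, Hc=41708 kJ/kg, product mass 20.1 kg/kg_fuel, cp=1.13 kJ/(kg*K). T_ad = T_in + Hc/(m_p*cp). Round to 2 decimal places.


T_ad = T_in + Hc / (m_p * cp)
Denominator = 20.1 * 1.13 = 22.7130
Temperature rise = 41708 / 22.7130 = 1836.31 K
T_ad = 55 + 1836.31 = 1891.31 deg C


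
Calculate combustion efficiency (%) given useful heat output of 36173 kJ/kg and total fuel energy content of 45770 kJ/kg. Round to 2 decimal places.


Efficiency = (Q_useful / Q_fuel) * 100
Efficiency = (36173 / 45770) * 100
Efficiency = 0.7903 * 100 = 79.03%


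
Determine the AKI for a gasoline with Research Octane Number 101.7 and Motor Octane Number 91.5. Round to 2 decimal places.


AKI = (RON + MON) / 2
AKI = (101.7 + 91.5) / 2
AKI = 193.2 / 2 = 96.60


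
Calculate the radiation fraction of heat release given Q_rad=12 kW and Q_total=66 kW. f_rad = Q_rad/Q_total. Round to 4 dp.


f_rad = Q_rad / Q_total
f_rad = 12 / 66 = 0.1818


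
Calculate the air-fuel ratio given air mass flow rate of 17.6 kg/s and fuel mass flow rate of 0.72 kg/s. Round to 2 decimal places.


AFR = m_air / m_fuel
AFR = 17.6 / 0.72 = 24.44


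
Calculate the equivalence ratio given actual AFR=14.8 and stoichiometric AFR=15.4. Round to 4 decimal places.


phi = AFR_stoich / AFR_actual
phi = 15.4 / 14.8 = 1.0405


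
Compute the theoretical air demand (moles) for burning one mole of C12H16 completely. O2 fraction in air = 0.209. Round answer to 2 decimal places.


Balanced combustion: C12H16 + 16 O2 -> 12 CO2 + 8 H2O
O2 needed = C + H/4 = 12 + 16/4 = 16.00 moles
Air moles = O2 / 0.209 = 16.00 / 0.209 = 76.56 moles air


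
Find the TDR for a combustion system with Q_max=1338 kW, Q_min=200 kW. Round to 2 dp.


TDR = Q_max / Q_min
TDR = 1338 / 200 = 6.69


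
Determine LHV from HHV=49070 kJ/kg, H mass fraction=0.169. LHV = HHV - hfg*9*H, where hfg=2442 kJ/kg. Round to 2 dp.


LHV = HHV - hfg * 9 * H
Water correction = 2442 * 9 * 0.169 = 3714.282 kJ/kg
LHV = 49070 - 3714.282 = 45355.72 kJ/kg


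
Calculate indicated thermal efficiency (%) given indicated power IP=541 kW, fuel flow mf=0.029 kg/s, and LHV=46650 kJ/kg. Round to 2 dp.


eta_ith = (IP / (mf * LHV)) * 100
Denominator = 0.029 * 46650 = 1352.8500 kW
eta_ith = (541 / 1352.8500) * 100 = 39.99%


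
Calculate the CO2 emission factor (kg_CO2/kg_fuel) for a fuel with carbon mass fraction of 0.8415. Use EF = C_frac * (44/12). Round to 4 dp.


EF = C_frac * (M_CO2 / M_C)
EF = 0.8415 * (44/12)
EF = 0.8415 * 3.666667 = 3.0855 kg_CO2/kg_fuel


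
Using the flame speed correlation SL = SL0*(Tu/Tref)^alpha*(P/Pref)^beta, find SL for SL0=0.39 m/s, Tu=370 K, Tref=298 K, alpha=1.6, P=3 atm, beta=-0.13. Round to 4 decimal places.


SL = SL0 * (Tu/Tref)^alpha * (P/Pref)^beta
T ratio = 370/298 = 1.24161074
(T ratio)^alpha = 1.24161074^1.6 = 1.413763
(P/Pref)^beta = 3^(-0.13) = 0.866910
SL = 0.39 * 1.413763 * 0.866910 = 0.4780 m/s


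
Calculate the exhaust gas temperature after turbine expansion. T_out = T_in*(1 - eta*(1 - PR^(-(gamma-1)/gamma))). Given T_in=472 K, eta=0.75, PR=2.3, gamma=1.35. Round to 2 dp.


T_out = T_in * (1 - eta * (1 - PR^(-(gamma-1)/gamma)))
Exponent = -(1.35-1)/1.35 = -0.25925926
PR^exp = 2.3^(-0.25925926) = 0.80578413
Factor = 1 - 0.75*(1 - 0.80578413) = 0.85433810
T_out = 472 * 0.85433810 = 403.25 K


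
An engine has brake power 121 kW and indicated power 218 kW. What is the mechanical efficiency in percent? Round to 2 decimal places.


eta_mech = (BP / IP) * 100
Ratio = 121 / 218 = 0.5550
eta_mech = 0.5550 * 100 = 55.50%


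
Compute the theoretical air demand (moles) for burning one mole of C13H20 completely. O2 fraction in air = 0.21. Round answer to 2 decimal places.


Balanced combustion: C13H20 + 18 O2 -> 13 CO2 + 10 H2O
O2 needed = C + H/4 = 13 + 20/4 = 18.00 moles
Air moles = O2 / 0.21 = 18.00 / 0.21 = 85.71 moles air


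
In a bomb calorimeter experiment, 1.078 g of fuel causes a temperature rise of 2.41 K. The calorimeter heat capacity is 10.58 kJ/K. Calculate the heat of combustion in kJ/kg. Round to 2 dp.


Hc = C_cal * delta_T / m_fuel
Q_released = 10.58 * 2.41 = 25.4978 kJ
m_fuel = 1.078 g = 1.078/1000 kg = 0.001078 kg
Hc = 25.4978 / 0.001078 = 23652.88 kJ/kg


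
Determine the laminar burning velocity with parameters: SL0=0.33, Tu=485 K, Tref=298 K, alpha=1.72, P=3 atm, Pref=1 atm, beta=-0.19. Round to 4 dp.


SL = SL0 * (Tu/Tref)^alpha * (P/Pref)^beta
T ratio = 485/298 = 1.62751678
(T ratio)^alpha = 1.62751678^1.72 = 2.311127
(P/Pref)^beta = 3^(-0.19) = 0.811609
SL = 0.33 * 2.311127 * 0.811609 = 0.6190 m/s


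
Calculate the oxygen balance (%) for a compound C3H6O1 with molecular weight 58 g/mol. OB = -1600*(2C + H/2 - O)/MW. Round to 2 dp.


OB = -1600 * (2C + H/2 - O) / MW
Inner = 2*3 + 6/2 - 1 = 8.00
OB = -1600 * 8.00 / 58 = -220.69%


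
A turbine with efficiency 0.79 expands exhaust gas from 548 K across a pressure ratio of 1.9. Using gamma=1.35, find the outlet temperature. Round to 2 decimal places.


T_out = T_in * (1 - eta * (1 - PR^(-(gamma-1)/gamma)))
Exponent = -(1.35-1)/1.35 = -0.25925926
PR^exp = 1.9^(-0.25925926) = 0.84670193
Factor = 1 - 0.79*(1 - 0.84670193) = 0.87889452
T_out = 548 * 0.87889452 = 481.63 K


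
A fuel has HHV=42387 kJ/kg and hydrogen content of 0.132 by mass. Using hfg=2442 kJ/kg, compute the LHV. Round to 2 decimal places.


LHV = HHV - hfg * 9 * H
Water correction = 2442 * 9 * 0.132 = 2901.096 kJ/kg
LHV = 42387 - 2901.096 = 39485.90 kJ/kg


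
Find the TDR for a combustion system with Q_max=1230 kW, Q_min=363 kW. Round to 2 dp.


TDR = Q_max / Q_min
TDR = 1230 / 363 = 3.39


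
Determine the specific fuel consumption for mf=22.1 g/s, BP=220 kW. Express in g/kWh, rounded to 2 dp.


SFC = (mf / BP) * 3600
Rate = 22.1 / 220 = 0.100455 g/(s*kW)
SFC = 0.100455 * 3600 = 361.64 g/kWh


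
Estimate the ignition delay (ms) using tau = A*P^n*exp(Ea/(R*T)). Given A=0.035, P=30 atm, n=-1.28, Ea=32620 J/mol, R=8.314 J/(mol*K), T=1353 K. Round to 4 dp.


tau = A * P^n * exp(Ea/(R*T))
P^n = 30^(-1.28) = 0.01286130
Ea/(R*T) = 32620/(8.314*1353) = 2.899854
exp(Ea/(R*T)) = 18.171493
tau = 0.035 * 0.01286130 * 18.171493 = 0.0082 ms


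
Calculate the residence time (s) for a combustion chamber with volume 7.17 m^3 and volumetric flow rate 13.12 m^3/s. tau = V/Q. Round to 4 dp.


tau = V / Q_flow
tau = 7.17 / 13.12 = 0.5465 s


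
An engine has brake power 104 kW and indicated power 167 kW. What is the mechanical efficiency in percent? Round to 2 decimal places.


eta_mech = (BP / IP) * 100
Ratio = 104 / 167 = 0.6228
eta_mech = 0.6228 * 100 = 62.28%


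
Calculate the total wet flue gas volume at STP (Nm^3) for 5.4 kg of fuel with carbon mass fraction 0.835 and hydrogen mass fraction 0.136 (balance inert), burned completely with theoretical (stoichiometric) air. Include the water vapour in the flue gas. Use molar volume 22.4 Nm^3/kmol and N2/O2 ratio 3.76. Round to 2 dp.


Per kg fuel: CO2 = (C/12 kmol)*22.4 = (0.835/12)*22.4 = 1.55867 Nm^3
Per kg fuel: H2O = (H/2 kmol)*22.4 = (0.136/2)*22.4 = 1.52320 Nm^3
O2 needed per kg fuel = C/12 + H/4 = 0.835/12 + 0.136/4 = 0.10358333 kmol
Per kg fuel: N2 = O2*3.76*22.4 = 0.10358333*3.76*22.4 = 8.72420 Nm^3
Total per kg = 1.55867 + 1.52320 + 8.72420 = 11.80607 Nm^3
Total = 11.80607 * 5.4 = 63.75 Nm^3


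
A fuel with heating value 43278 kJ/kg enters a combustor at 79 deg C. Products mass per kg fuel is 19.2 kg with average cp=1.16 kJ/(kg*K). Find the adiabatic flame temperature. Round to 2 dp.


T_ad = T_in + Hc / (m_p * cp)
Denominator = 19.2 * 1.16 = 22.2720
Temperature rise = 43278 / 22.2720 = 1943.16 K
T_ad = 79 + 1943.16 = 2022.16 deg C


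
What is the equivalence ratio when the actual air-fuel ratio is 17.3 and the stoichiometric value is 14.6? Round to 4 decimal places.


phi = AFR_stoich / AFR_actual
phi = 14.6 / 17.3 = 0.8439


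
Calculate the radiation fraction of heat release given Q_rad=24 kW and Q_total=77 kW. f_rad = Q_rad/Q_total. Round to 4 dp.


f_rad = Q_rad / Q_total
f_rad = 24 / 77 = 0.3117


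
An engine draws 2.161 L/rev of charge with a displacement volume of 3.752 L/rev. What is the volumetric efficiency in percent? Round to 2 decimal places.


eta_v = (V_actual / V_disp) * 100
Ratio = 2.161 / 3.752 = 0.5760
eta_v = 0.5760 * 100 = 57.60%


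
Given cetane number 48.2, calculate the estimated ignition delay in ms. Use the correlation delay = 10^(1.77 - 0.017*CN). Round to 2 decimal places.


delay = 10^(1.77 - 0.017*CN)
Exponent = 1.77 - 0.017*48.2 = 0.9506
delay = 10^0.9506 = 8.92 ms


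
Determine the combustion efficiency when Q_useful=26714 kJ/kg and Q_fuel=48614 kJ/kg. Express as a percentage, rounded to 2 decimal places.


Efficiency = (Q_useful / Q_fuel) * 100
Efficiency = (26714 / 48614) * 100
Efficiency = 0.5495 * 100 = 54.95%


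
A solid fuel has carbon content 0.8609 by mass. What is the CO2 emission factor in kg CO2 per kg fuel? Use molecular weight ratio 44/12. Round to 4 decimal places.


EF = C_frac * (M_CO2 / M_C)
EF = 0.8609 * (44/12)
EF = 0.8609 * 3.666667 = 3.1566 kg_CO2/kg_fuel


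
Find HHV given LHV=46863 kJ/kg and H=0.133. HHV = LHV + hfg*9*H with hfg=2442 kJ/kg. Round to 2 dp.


HHV = LHV + hfg * 9 * H
Water addition = 2442 * 9 * 0.133 = 2923.074 kJ/kg
HHV = 46863 + 2923.074 = 49786.07 kJ/kg


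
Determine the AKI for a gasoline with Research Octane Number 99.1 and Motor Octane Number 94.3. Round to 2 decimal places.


AKI = (RON + MON) / 2
AKI = (99.1 + 94.3) / 2
AKI = 193.4 / 2 = 96.70


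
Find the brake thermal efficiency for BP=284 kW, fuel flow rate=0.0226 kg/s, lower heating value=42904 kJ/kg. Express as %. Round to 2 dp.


eta_BTE = (BP / (mf * LHV)) * 100
Denominator = 0.0226 * 42904 = 969.6304 kW
eta_BTE = (284 / 969.6304) * 100 = 29.29%


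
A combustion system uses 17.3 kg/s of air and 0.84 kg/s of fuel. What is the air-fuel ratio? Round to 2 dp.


AFR = m_air / m_fuel
AFR = 17.3 / 0.84 = 20.60


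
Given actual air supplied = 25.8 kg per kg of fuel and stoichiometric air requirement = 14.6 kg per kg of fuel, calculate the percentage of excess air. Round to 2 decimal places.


Excess air = actual - stoichiometric = 25.8 - 14.6 = 11.20 kg/kg fuel
Excess air % = (excess / stoich) * 100 = (11.20 / 14.6) * 100 = 76.71%


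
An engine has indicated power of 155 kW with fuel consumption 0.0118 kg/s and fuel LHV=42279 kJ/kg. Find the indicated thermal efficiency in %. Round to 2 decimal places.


eta_ith = (IP / (mf * LHV)) * 100
Denominator = 0.0118 * 42279 = 498.8922 kW
eta_ith = (155 / 498.8922) * 100 = 31.07%


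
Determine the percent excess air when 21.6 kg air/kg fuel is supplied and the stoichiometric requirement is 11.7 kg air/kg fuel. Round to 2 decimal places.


Excess air = actual - stoichiometric = 21.6 - 11.7 = 9.90 kg/kg fuel
Excess air % = (excess / stoich) * 100 = (9.90 / 11.7) * 100 = 84.62%


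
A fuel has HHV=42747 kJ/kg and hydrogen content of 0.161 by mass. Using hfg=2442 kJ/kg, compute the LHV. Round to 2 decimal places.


LHV = HHV - hfg * 9 * H
Water correction = 2442 * 9 * 0.161 = 3538.458 kJ/kg
LHV = 42747 - 3538.458 = 39208.54 kJ/kg


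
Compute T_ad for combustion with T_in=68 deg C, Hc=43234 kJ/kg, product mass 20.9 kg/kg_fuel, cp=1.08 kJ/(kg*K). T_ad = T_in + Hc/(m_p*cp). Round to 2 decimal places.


T_ad = T_in + Hc / (m_p * cp)
Denominator = 20.9 * 1.08 = 22.5720
Temperature rise = 43234 / 22.5720 = 1915.38 K
T_ad = 68 + 1915.38 = 1983.38 deg C


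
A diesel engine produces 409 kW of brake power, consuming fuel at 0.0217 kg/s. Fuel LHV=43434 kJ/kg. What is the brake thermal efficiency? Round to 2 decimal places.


eta_BTE = (BP / (mf * LHV)) * 100
Denominator = 0.0217 * 43434 = 942.5178 kW
eta_BTE = (409 / 942.5178) * 100 = 43.39%


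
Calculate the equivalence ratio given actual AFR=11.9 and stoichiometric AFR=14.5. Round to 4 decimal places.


phi = AFR_stoich / AFR_actual
phi = 14.5 / 11.9 = 1.2185


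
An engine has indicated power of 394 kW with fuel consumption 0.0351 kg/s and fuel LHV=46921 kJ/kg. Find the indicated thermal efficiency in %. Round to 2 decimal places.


eta_ith = (IP / (mf * LHV)) * 100
Denominator = 0.0351 * 46921 = 1646.9271 kW
eta_ith = (394 / 1646.9271) * 100 = 23.92%


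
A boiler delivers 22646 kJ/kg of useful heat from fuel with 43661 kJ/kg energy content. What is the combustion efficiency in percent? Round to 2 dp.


Efficiency = (Q_useful / Q_fuel) * 100
Efficiency = (22646 / 43661) * 100
Efficiency = 0.5187 * 100 = 51.87%


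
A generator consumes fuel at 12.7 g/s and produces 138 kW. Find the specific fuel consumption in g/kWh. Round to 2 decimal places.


SFC = (mf / BP) * 3600
Rate = 12.7 / 138 = 0.092029 g/(s*kW)
SFC = 0.092029 * 3600 = 331.30 g/kWh


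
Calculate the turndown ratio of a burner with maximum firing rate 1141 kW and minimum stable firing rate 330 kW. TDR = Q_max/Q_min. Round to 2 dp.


TDR = Q_max / Q_min
TDR = 1141 / 330 = 3.46


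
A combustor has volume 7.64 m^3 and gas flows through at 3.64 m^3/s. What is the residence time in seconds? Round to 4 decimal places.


tau = V / Q_flow
tau = 7.64 / 3.64 = 2.0989 s


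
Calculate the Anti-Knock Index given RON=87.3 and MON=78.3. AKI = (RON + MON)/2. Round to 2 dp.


AKI = (RON + MON) / 2
AKI = (87.3 + 78.3) / 2
AKI = 165.6 / 2 = 82.80


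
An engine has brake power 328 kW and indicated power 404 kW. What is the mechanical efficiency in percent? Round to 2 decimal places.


eta_mech = (BP / IP) * 100
Ratio = 328 / 404 = 0.8119
eta_mech = 0.8119 * 100 = 81.19%


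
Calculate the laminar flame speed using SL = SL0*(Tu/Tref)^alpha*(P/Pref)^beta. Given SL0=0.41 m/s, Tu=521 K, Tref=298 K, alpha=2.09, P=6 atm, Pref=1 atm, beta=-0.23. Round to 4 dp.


SL = SL0 * (Tu/Tref)^alpha * (P/Pref)^beta
T ratio = 521/298 = 1.74832215
(T ratio)^alpha = 1.74832215^2.09 = 3.214244
(P/Pref)^beta = 6^(-0.23) = 0.662255
SL = 0.41 * 3.214244 * 0.662255 = 0.8727 m/s


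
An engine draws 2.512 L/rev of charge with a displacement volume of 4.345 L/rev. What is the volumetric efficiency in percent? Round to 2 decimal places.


eta_v = (V_actual / V_disp) * 100
Ratio = 2.512 / 4.345 = 0.5781
eta_v = 0.5781 * 100 = 57.81%


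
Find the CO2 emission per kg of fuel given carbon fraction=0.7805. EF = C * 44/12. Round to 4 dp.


EF = C_frac * (M_CO2 / M_C)
EF = 0.7805 * (44/12)
EF = 0.7805 * 3.666667 = 2.8618 kg_CO2/kg_fuel


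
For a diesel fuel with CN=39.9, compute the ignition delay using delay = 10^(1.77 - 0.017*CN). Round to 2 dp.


delay = 10^(1.77 - 0.017*CN)
Exponent = 1.77 - 0.017*39.9 = 1.0917
delay = 10^1.0917 = 12.35 ms


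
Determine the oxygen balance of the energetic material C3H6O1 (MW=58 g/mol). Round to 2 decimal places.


OB = -1600 * (2C + H/2 - O) / MW
Inner = 2*3 + 6/2 - 1 = 8.00
OB = -1600 * 8.00 / 58 = -220.69%


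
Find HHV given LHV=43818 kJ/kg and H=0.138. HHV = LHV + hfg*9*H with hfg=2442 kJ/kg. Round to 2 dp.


HHV = LHV + hfg * 9 * H
Water addition = 2442 * 9 * 0.138 = 3032.964 kJ/kg
HHV = 43818 + 3032.964 = 46850.96 kJ/kg


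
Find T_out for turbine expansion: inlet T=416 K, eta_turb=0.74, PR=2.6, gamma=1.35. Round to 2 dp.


T_out = T_in * (1 - eta * (1 - PR^(-(gamma-1)/gamma)))
Exponent = -(1.35-1)/1.35 = -0.25925926
PR^exp = 2.6^(-0.25925926) = 0.78057442
Factor = 1 - 0.74*(1 - 0.78057442) = 0.83762507
T_out = 416 * 0.83762507 = 348.45 K


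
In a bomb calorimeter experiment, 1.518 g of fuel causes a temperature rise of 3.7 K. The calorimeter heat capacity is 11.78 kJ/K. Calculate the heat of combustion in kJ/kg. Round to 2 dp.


Hc = C_cal * delta_T / m_fuel
Q_released = 11.78 * 3.7 = 43.5860 kJ
m_fuel = 1.518 g = 1.518/1000 kg = 0.001518 kg
Hc = 43.5860 / 0.001518 = 28712.78 kJ/kg


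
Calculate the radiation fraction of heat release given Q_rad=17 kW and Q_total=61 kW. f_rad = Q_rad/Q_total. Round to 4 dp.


f_rad = Q_rad / Q_total
f_rad = 17 / 61 = 0.2787


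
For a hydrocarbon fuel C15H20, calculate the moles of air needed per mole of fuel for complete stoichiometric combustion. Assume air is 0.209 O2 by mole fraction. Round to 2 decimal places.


Balanced combustion: C15H20 + 20 O2 -> 15 CO2 + 10 H2O
O2 needed = C + H/4 = 15 + 20/4 = 20.00 moles
Air moles = O2 / 0.209 = 20.00 / 0.209 = 95.69 moles air


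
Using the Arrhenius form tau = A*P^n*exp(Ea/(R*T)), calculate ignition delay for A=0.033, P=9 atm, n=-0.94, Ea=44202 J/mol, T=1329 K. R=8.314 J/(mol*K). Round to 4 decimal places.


tau = A * P^n * exp(Ea/(R*T))
P^n = 9^(-0.94) = 0.12676870
Ea/(R*T) = 44202/(8.314*1329) = 4.000432
exp(Ea/(R*T)) = 54.621755
tau = 0.033 * 0.12676870 * 54.621755 = 0.2285 ms


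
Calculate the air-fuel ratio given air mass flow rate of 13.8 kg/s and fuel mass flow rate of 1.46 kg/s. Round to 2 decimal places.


AFR = m_air / m_fuel
AFR = 13.8 / 1.46 = 9.45


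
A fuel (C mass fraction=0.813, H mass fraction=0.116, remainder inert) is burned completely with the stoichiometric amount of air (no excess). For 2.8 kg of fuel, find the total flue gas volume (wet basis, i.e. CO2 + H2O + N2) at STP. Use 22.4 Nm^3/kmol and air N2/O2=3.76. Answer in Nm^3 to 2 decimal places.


Per kg fuel: CO2 = (C/12 kmol)*22.4 = (0.813/12)*22.4 = 1.51760 Nm^3
Per kg fuel: H2O = (H/2 kmol)*22.4 = (0.116/2)*22.4 = 1.29920 Nm^3
O2 needed per kg fuel = C/12 + H/4 = 0.813/12 + 0.116/4 = 0.09675000 kmol
Per kg fuel: N2 = O2*3.76*22.4 = 0.09675000*3.76*22.4 = 8.14867 Nm^3
Total per kg = 1.51760 + 1.29920 + 8.14867 = 10.96547 Nm^3
Total = 10.96547 * 2.8 = 30.70 Nm^3


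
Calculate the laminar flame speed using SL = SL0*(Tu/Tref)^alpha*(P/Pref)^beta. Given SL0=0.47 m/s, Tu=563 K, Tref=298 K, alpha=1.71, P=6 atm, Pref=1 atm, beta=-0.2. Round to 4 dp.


SL = SL0 * (Tu/Tref)^alpha * (P/Pref)^beta
T ratio = 563/298 = 1.88926174
(T ratio)^alpha = 1.88926174^1.71 = 2.967970
(P/Pref)^beta = 6^(-0.2) = 0.698827
SL = 0.47 * 2.967970 * 0.698827 = 0.9748 m/s


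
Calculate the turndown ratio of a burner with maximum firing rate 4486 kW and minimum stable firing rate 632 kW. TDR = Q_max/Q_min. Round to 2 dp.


TDR = Q_max / Q_min
TDR = 4486 / 632 = 7.10


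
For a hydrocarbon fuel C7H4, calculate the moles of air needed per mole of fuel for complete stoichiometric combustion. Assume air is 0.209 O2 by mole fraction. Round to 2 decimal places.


Balanced combustion: C7H4 + 8 O2 -> 7 CO2 + 2 H2O
O2 needed = C + H/4 = 7 + 4/4 = 8.00 moles
Air moles = O2 / 0.209 = 8.00 / 0.209 = 38.28 moles air


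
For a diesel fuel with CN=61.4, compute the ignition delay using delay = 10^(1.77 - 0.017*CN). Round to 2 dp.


delay = 10^(1.77 - 0.017*CN)
Exponent = 1.77 - 0.017*61.4 = 0.7262
delay = 10^0.7262 = 5.32 ms


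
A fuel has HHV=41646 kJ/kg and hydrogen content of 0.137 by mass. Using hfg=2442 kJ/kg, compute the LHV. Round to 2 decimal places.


LHV = HHV - hfg * 9 * H
Water correction = 2442 * 9 * 0.137 = 3010.986 kJ/kg
LHV = 41646 - 3010.986 = 38635.01 kJ/kg


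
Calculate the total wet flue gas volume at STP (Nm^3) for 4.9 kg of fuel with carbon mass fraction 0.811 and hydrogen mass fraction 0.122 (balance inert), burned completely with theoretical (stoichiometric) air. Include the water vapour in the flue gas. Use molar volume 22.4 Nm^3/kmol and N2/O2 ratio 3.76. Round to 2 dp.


Per kg fuel: CO2 = (C/12 kmol)*22.4 = (0.811/12)*22.4 = 1.51387 Nm^3
Per kg fuel: H2O = (H/2 kmol)*22.4 = (0.122/2)*22.4 = 1.36640 Nm^3
O2 needed per kg fuel = C/12 + H/4 = 0.811/12 + 0.122/4 = 0.09808333 kmol
Per kg fuel: N2 = O2*3.76*22.4 = 0.09808333*3.76*22.4 = 8.26097 Nm^3
Total per kg = 1.51387 + 1.36640 + 8.26097 = 11.14124 Nm^3
Total = 11.14124 * 4.9 = 54.59 Nm^3


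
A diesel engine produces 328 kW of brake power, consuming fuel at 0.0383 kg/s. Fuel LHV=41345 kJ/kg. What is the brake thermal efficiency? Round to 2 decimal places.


eta_BTE = (BP / (mf * LHV)) * 100
Denominator = 0.0383 * 41345 = 1583.5135 kW
eta_BTE = (328 / 1583.5135) * 100 = 20.71%


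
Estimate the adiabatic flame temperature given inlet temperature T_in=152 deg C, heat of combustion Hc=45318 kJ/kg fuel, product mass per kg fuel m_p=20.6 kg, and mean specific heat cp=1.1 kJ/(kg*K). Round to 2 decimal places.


T_ad = T_in + Hc / (m_p * cp)
Denominator = 20.6 * 1.1 = 22.6600
Temperature rise = 45318 / 22.6600 = 1999.91 K
T_ad = 152 + 1999.91 = 2151.91 deg C


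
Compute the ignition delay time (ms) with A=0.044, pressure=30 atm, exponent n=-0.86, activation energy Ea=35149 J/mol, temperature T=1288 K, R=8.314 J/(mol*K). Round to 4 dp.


tau = A * P^n * exp(Ea/(R*T))
P^n = 30^(-0.86) = 0.05366310
Ea/(R*T) = 35149/(8.314*1288) = 3.282367
exp(Ea/(R*T)) = 26.638743
tau = 0.044 * 0.05366310 * 26.638743 = 0.0629 ms


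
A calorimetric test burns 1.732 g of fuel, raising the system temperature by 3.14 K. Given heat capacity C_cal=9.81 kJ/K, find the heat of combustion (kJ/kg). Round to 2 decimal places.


Hc = C_cal * delta_T / m_fuel
Q_released = 9.81 * 3.14 = 30.8034 kJ
m_fuel = 1.732 g = 1.732/1000 kg = 0.001732 kg
Hc = 30.8034 / 0.001732 = 17784.87 kJ/kg


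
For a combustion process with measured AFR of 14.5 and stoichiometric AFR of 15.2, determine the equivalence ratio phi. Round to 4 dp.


phi = AFR_stoich / AFR_actual
phi = 15.2 / 14.5 = 1.0483


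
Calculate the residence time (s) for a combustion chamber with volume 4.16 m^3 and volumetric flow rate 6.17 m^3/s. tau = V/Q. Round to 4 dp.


tau = V / Q_flow
tau = 4.16 / 6.17 = 0.6742 s


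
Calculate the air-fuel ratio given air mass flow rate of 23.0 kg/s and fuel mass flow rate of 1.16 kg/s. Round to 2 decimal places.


AFR = m_air / m_fuel
AFR = 23.0 / 1.16 = 19.83


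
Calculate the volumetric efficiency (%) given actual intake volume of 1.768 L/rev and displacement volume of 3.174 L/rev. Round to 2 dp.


eta_v = (V_actual / V_disp) * 100
Ratio = 1.768 / 3.174 = 0.5570
eta_v = 0.5570 * 100 = 55.70%


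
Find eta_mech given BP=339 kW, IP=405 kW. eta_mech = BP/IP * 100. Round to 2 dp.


eta_mech = (BP / IP) * 100
Ratio = 339 / 405 = 0.8370
eta_mech = 0.8370 * 100 = 83.70%


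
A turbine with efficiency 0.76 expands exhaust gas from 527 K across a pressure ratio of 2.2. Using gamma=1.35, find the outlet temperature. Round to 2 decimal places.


T_out = T_in * (1 - eta * (1 - PR^(-(gamma-1)/gamma)))
Exponent = -(1.35-1)/1.35 = -0.25925926
PR^exp = 2.2^(-0.25925926) = 0.81512413
Factor = 1 - 0.76*(1 - 0.81512413) = 0.85949434
T_out = 527 * 0.85949434 = 452.95 K


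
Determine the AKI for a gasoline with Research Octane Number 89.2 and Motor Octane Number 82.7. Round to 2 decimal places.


AKI = (RON + MON) / 2
AKI = (89.2 + 82.7) / 2
AKI = 171.9 / 2 = 85.95


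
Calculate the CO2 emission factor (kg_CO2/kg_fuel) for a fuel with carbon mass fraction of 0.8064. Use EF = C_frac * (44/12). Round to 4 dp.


EF = C_frac * (M_CO2 / M_C)
EF = 0.8064 * (44/12)
EF = 0.8064 * 3.666667 = 2.9568 kg_CO2/kg_fuel
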